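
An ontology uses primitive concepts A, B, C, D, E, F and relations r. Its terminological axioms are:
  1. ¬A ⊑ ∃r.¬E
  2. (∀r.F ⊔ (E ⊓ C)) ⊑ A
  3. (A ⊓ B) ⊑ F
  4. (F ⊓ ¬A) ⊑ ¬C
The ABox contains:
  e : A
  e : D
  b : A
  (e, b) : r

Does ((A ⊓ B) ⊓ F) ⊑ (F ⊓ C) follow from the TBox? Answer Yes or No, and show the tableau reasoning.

1. ((A ⊓ B) ⊓ F) ⊑ (F ⊓ C)  ⇔  (((A ⊓ B) ⊓ F) ⊓ (¬F ⊔ ¬C)) unsat w.r.t. T
   open: L(x₀) ⊇ {A, B, F, ¬C}
2. Hence ((A ⊓ B) ⊓ F) ⊑ (F ⊓ C): not entailed.

No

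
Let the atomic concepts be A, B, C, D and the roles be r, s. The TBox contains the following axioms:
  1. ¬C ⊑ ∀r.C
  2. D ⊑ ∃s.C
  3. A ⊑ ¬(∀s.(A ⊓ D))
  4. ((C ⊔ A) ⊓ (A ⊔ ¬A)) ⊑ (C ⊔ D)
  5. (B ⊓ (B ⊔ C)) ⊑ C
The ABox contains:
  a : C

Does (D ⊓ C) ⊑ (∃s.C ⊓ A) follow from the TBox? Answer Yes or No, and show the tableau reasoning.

No

1. (D ⊓ C) ⊑ (∃s.C ⊓ A)  ⇔  ((D ⊓ C) ⊓ (∀s.¬C ⊔ ¬A)) unsat w.r.t. T
   apply at x₀: D⊑∃s.C
   open: L(x₀) ⊇ {C, D, ¬A, ∃s.C} (+ ∃-successors)
2. Hence (D ⊓ C) ⊑ (∃s.C ⊓ A): not entailed.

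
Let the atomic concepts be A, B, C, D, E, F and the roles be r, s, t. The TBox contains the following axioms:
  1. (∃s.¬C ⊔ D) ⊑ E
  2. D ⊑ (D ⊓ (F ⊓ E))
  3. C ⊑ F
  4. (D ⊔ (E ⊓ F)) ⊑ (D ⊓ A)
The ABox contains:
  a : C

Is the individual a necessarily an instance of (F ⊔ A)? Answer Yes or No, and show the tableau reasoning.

1. a : (F ⊔ A)?  L(a) = {C} ∪ {(¬F ⊓ ¬A)}
   clash {F, ¬F} at a — a ∈ (F ⊔ A)
2. Hence a : (F ⊔ A): entailed.

Yes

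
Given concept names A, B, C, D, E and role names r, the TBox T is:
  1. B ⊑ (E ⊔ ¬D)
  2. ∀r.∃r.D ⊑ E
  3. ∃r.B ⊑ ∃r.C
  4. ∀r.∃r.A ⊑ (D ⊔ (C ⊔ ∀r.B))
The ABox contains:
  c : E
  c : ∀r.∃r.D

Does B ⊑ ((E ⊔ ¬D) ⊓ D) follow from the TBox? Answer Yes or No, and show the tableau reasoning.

1. B ⊑ ((E ⊔ ¬D) ⊓ D)  ⇔  (B ⊓ ((¬E ⊓ D) ⊔ ¬D)) unsat w.r.t. T
   apply at x₀: B⊑(E ⊔ ¬D)
   open: L(x₀) ⊇ {B, ¬D, ∀r.¬B, ∃r.∀r.¬A, ∃r.∀r.¬D} (+ ∃-successors)
2. Hence B ⊑ ((E ⊔ ¬D) ⊓ D): not entailed.

No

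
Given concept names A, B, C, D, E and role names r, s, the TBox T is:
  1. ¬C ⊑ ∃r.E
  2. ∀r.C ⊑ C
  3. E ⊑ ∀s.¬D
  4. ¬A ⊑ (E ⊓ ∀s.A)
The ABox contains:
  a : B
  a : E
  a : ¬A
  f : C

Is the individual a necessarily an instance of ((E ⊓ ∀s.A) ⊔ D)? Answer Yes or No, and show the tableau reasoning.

1. a : ((E ⊓ ∀s.A) ⊔ D)?  L(a) = {B, E, ¬A} ∪ {((¬E ⊔ ∃s.¬A) ⊓ ¬D)}
   clash {A, ¬A} at an ∃-successor — a ∈ ((E ⊓ ∀s.A) ⊔ D)
2. Hence a : ((E ⊓ ∀s.A) ⊔ D): entailed.

Yes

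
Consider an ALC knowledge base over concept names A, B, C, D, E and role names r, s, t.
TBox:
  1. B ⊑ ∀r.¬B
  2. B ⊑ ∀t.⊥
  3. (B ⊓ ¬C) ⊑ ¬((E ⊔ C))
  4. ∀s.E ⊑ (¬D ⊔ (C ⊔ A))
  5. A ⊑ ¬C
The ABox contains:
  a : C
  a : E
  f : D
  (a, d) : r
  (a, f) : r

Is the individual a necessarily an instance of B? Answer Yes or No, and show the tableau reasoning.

1. a : B?  L(a) = {C, E} ∪ {¬B}
   open: L(a) ⊇ {C, E, ¬A, ¬B, ∃s.¬E} (+ ∃-successors) — a ∉ B possible
2. Hence a : B: not entailed.

No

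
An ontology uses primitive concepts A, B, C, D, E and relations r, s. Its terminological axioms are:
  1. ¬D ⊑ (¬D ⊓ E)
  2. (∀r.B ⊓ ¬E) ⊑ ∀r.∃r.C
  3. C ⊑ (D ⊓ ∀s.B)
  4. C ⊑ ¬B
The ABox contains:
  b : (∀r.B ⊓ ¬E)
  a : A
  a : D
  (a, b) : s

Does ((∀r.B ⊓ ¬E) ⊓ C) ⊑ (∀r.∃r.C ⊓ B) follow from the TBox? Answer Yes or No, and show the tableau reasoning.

No

1. ((∀r.B ⊓ ¬E) ⊓ C) ⊑ (∀r.∃r.C ⊓ B)  ⇔  (((∀r.B ⊓ ¬E) ⊓ C) ⊓ (∃r.∀r.¬C ⊔ ¬B)) unsat w.r.t. T
   apply at x₀: (∀r.B ⊓ ¬E)⊑∀r.∃r.C; C⊑(D ⊓ ∀s.B); C⊑¬B
   open: L(x₀) ⊇ {C, D, ¬B, ¬E, ∀r.B, …}
2. Hence ((∀r.B ⊓ ¬E) ⊓ C) ⊑ (∀r.∃r.C ⊓ B): not entailed.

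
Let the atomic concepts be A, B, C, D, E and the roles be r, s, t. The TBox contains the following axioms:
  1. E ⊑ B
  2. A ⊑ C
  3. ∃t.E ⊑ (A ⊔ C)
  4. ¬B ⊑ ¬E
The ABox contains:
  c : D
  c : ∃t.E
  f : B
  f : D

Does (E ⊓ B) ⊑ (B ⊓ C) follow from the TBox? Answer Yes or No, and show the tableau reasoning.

No

1. (E ⊓ B) ⊑ (B ⊓ C)  ⇔  ((E ⊓ B) ⊓ (¬B ⊔ ¬C)) unsat w.r.t. T
   open: L(x₀) ⊇ {B, E, ¬A, ¬C, ∀t.¬E}
2. Hence (E ⊓ B) ⊑ (B ⊓ C): not entailed.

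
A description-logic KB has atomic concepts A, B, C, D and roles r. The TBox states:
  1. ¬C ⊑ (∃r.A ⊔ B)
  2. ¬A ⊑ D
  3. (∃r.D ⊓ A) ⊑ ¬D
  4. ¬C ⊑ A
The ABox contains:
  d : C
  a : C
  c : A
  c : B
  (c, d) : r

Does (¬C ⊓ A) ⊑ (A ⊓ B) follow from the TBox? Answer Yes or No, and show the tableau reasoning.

1. (¬C ⊓ A) ⊑ (A ⊓ B)  ⇔  ((¬C ⊓ A) ⊓ (¬A ⊔ ¬B)) unsat w.r.t. T
   apply at x₀: ¬C⊑(∃r.A ⊔ B)
   open: L(x₀) ⊇ {A, ¬B, ¬C, ∀r.¬D, ∃r.A} (+ ∃-successors)
2. Hence (¬C ⊓ A) ⊑ (A ⊓ B): not entailed.

No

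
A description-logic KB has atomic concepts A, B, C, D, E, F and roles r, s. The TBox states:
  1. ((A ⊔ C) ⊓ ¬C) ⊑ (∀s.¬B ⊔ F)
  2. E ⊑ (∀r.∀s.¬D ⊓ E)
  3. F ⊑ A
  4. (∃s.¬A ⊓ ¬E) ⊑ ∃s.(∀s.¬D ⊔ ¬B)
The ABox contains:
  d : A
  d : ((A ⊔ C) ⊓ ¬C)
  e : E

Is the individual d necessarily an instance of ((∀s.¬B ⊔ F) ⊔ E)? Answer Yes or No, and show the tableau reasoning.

1. d : ((∀s.¬B ⊔ F) ⊔ E)?  L(d) = {A, ((A ⊔ C) ⊓ ¬C)} ∪ {((∃s.B ⊓ ¬F) ⊓ ¬E)}
   clash {F, ¬F} at d — d ∈ ((∀s.¬B ⊔ F) ⊔ E)
2. Hence d : ((∀s.¬B ⊔ F) ⊔ E): entailed.

Yes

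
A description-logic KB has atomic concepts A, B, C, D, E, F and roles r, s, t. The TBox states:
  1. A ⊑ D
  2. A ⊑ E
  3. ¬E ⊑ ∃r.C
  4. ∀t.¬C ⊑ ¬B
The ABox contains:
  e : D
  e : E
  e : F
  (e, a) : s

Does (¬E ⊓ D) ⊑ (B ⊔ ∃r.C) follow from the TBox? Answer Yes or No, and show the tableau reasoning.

1. (¬E ⊓ D) ⊑ (B ⊔ ∃r.C)  ⇔  ((¬E ⊓ D) ⊓ (¬B ⊓ ∀r.¬C)) unsat w.r.t. T
   all branches close; clash {E, ¬E} at x₀
2. Hence (¬E ⊓ D) ⊑ (B ⊔ ∃r.C): entailed.

Yes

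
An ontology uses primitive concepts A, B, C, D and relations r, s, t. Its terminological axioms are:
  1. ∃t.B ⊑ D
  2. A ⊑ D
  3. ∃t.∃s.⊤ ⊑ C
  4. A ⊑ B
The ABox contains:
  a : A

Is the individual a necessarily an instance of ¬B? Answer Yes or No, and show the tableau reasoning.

1. a : ¬B?  L(a) = {A} ∪ {B}
   apply at a: A⊑D
   open: L(a) ⊇ {A, B, D, ∀t.∀s.⊥} — a ∉ ¬B possible
2. Hence a : ¬B: not entailed.

No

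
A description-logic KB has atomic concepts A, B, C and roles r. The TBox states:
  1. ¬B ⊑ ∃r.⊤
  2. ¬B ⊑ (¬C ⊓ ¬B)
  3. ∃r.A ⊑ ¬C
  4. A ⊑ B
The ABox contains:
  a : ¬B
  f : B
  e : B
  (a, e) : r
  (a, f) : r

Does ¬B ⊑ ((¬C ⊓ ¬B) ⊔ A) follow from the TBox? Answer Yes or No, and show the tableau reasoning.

1. ¬B ⊑ ((¬C ⊓ ¬B) ⊔ A)  ⇔  (¬B ⊓ ((C ⊔ B) ⊓ ¬A)) unsat w.r.t. T
   all branches close; clash {B, ¬B} at x₀
2. Hence ¬B ⊑ ((¬C ⊓ ¬B) ⊔ A): entailed.

Yes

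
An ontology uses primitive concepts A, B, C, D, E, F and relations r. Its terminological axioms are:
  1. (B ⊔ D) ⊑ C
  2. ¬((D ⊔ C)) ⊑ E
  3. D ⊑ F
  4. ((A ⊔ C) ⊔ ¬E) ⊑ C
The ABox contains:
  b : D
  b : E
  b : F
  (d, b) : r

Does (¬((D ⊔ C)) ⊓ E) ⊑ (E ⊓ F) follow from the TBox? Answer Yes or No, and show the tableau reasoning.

No

1. (¬((D ⊔ C)) ⊓ E) ⊑ (E ⊓ F)  ⇔  (((¬D ⊓ ¬C) ⊓ E) ⊓ (¬E ⊔ ¬F)) unsat w.r.t. T
   open: L(x₀) ⊇ {E, ¬A, ¬B, ¬C, ¬D, …}
2. Hence (¬((D ⊔ C)) ⊓ E) ⊑ (E ⊓ F): not entailed.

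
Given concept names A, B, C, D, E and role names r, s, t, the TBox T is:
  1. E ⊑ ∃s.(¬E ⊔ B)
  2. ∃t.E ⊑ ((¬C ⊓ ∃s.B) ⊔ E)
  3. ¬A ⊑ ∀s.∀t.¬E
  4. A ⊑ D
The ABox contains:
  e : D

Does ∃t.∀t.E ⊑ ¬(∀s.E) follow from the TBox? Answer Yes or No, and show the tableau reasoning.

No

1. ∃t.∀t.E ⊑ ¬(∀s.E)  ⇔  (∃t.∀t.E ⊓ ∀s.E) unsat w.r.t. T
   open: L(x₀) ⊇ {¬A, ¬E, ∀s.E, ∀s.∀t.¬E, ∀t.¬E, …} (+ ∃-successors)
2. Hence ∃t.∀t.E ⊑ ¬(∀s.E): not entailed.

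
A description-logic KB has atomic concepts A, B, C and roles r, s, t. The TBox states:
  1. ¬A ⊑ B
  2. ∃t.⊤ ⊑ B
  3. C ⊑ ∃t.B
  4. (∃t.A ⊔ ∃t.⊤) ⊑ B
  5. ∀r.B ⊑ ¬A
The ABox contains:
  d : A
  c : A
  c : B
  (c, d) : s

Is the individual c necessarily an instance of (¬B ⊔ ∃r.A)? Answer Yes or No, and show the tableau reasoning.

1. c : (¬B ⊔ ∃r.A)?  L(c) = {A, B} ∪ {(B ⊓ ∀r.¬A)}
   clash {A, ¬A} at c — c ∈ (¬B ⊔ ∃r.A)
2. Hence c : (¬B ⊔ ∃r.A): entailed.

Yes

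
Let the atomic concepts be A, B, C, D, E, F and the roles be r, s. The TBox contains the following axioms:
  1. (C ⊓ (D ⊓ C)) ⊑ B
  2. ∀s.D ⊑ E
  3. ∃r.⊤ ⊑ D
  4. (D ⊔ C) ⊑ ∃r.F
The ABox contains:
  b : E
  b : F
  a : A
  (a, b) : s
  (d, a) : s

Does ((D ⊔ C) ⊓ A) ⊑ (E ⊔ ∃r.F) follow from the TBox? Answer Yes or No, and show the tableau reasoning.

1. ((D ⊔ C) ⊓ A) ⊑ (E ⊔ ∃r.F)  ⇔  (((D ⊔ C) ⊓ A) ⊓ (¬E ⊓ ∀r.¬F)) unsat w.r.t. T
   all branches close; clash {E, ¬E} at x₀
2. Hence ((D ⊔ C) ⊓ A) ⊑ (E ⊔ ∃r.F): entailed.

Yes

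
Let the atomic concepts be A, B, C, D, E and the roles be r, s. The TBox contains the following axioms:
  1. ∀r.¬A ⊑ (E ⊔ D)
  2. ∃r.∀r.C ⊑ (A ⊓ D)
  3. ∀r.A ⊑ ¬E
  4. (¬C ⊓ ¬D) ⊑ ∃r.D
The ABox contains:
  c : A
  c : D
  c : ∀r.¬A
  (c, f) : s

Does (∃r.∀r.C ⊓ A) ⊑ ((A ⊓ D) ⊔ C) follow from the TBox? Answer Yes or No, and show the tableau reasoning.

1. (∃r.∀r.C ⊓ A) ⊑ ((A ⊓ D) ⊔ C)  ⇔  ((∃r.∀r.C ⊓ A) ⊓ ((¬A ⊔ ¬D) ⊓ ¬C)) unsat w.r.t. T
   all branches close; clash {D, ¬D} at x₀
2. Hence (∃r.∀r.C ⊓ A) ⊑ ((A ⊓ D) ⊔ C): entailed.

Yes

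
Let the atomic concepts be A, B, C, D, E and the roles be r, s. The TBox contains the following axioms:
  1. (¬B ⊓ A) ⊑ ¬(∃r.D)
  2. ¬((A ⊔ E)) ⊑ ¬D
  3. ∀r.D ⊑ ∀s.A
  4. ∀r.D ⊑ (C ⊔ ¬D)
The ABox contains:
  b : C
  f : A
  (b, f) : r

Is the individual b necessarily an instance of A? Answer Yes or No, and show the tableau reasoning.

1. b : A?  L(b) = {C} ∪ {¬A}
   open: L(b) ⊇ {C, E, ¬A, ∃r.¬D} (+ ∃-successors) — b ∉ A possible
2. Hence b : A: not entailed.

No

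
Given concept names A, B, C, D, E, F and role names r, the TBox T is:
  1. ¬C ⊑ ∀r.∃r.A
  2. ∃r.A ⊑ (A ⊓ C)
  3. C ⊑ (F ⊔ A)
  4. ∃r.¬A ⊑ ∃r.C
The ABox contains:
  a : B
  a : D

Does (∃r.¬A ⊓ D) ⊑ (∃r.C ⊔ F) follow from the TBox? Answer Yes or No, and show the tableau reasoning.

1. (∃r.¬A ⊓ D) ⊑ (∃r.C ⊔ F)  ⇔  ((∃r.¬A ⊓ D) ⊓ (∀r.¬C ⊓ ¬F)) unsat w.r.t. T
   all branches close; clash {A, ¬A} at an ∃-successor
2. Hence (∃r.¬A ⊓ D) ⊑ (∃r.C ⊔ F): entailed.

Yes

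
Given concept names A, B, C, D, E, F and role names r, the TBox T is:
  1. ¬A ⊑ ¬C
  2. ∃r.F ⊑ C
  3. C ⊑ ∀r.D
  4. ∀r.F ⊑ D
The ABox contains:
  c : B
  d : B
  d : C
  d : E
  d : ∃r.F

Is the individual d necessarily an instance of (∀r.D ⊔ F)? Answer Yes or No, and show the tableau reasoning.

1. d : (∀r.D ⊔ F)?  L(d) = {B, C, E, ∃r.F} ∪ {(∃r.¬D ⊓ ¬F)}
   clash {C, ¬C} at d — d ∈ (∀r.D ⊔ F)
2. Hence d : (∀r.D ⊔ F): entailed.

Yes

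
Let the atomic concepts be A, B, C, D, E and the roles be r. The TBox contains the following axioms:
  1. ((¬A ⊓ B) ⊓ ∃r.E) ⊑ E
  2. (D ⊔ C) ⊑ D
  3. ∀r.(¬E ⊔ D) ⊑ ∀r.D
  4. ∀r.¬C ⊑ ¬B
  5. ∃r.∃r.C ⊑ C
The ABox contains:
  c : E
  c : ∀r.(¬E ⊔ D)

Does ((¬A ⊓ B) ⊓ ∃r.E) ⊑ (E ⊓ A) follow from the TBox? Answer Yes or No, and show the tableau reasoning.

1. ((¬A ⊓ B) ⊓ ∃r.E) ⊑ (E ⊓ A)  ⇔  (((¬A ⊓ B) ⊓ ∃r.E) ⊓ (¬E ⊔ ¬A)) unsat w.r.t. T
   apply at x₀: ((¬A ⊓ B) ⊓ ∃r.E)⊑E
   open: L(x₀) ⊇ {B, E, ¬A, ¬C, ¬D, …} (+ ∃-successors)
2. Hence ((¬A ⊓ B) ⊓ ∃r.E) ⊑ (E ⊓ A): not entailed.

No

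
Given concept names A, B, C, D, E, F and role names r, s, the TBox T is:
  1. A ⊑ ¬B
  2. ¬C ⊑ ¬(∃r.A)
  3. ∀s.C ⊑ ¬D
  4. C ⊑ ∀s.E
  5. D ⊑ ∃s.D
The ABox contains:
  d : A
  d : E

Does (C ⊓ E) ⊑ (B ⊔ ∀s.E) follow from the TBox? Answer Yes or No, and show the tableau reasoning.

Yes

1. (C ⊓ E) ⊑ (B ⊔ ∀s.E)  ⇔  ((C ⊓ E) ⊓ (¬B ⊓ ∃s.¬E)) unsat w.r.t. T
   all branches close; clash {E, ¬E} at an ∃-successor
2. Hence (C ⊓ E) ⊑ (B ⊔ ∀s.E): entailed.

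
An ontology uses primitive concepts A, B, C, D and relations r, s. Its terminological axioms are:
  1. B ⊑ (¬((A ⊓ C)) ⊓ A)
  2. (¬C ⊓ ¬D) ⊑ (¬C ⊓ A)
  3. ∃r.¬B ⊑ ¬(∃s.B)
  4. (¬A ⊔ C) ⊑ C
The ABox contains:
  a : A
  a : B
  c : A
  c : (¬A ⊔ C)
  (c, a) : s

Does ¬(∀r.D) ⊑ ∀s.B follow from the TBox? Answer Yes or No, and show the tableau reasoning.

1. ¬(∀r.D) ⊑ ∀s.B  ⇔  (∃r.¬D ⊓ ∃s.¬B) unsat w.r.t. T
   open: L(x₀) ⊇ {A, D, ¬B, ¬C, ∀r.B, …} (+ ∃-successors)
2. Hence ¬(∀r.D) ⊑ ∀s.B: not entailed.

No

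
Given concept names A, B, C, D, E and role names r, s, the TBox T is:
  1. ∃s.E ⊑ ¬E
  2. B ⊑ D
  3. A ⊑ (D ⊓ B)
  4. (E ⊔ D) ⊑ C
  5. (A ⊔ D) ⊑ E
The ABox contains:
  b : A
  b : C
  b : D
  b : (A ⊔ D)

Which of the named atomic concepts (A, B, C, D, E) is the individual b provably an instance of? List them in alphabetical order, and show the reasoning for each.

1. b : A?  L(b) = {A, C, D, (A ⊔ D)} ∪ {¬A}
   clash {A, ¬A} at b — b ∈ A
2. b : B?  L(b) = {A, C, D, (A ⊔ D)} ∪ {¬B}
   clash {B, ¬B} at b — b ∈ B
3. b : C?  L(b) = {A, C, D, (A ⊔ D)} ∪ {¬C}
   clash {C, ¬C} at b — b ∈ C
4. b : D?  L(b) = {A, C, D, (A ⊔ D)} ∪ {¬D}
   clash {D, ¬D} at b — b ∈ D
5. b : E?  L(b) = {A, C, D, (A ⊔ D)} ∪ {¬E}
   clash {E, ¬E} at b — b ∈ E
6. Entailed for b: {A, B, C, D, E}

{A, B, C, D, E}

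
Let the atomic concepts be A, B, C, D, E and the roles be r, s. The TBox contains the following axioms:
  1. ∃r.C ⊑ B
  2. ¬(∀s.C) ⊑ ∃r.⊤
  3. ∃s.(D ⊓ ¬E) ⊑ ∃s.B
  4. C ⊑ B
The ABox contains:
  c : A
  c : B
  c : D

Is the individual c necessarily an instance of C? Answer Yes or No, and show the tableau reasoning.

1. c : C?  L(c) = {A, B, D} ∪ {¬C}
   open: L(c) ⊇ {A, B, D, ¬C, ∀s.(¬D ⊔ E), …} — c ∉ C possible
2. Hence c : C: not entailed.

No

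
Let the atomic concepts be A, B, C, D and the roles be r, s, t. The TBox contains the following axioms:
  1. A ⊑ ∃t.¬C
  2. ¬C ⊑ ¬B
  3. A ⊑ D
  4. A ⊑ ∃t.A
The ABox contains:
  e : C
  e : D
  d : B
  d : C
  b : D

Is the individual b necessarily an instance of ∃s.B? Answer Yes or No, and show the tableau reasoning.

1. b : ∃s.B?  L(b) = {D} ∪ {∀s.¬B}
   open: L(b) ⊇ {C, D, ¬A, ∀s.¬B} — b ∉ ∃s.B possible
2. Hence b : ∃s.B: not entailed.

No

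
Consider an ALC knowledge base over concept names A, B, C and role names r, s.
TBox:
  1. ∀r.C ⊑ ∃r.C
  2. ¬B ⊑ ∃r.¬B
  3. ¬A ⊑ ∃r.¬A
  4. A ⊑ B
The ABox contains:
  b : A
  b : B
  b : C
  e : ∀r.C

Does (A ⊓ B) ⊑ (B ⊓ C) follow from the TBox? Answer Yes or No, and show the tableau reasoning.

1. (A ⊓ B) ⊑ (B ⊓ C)  ⇔  ((A ⊓ B) ⊓ (¬B ⊔ ¬C)) unsat w.r.t. T
   open: L(x₀) ⊇ {A, B, ¬C, ∃r.¬C} (+ ∃-successors)
2. Hence (A ⊓ B) ⊑ (B ⊓ C): not entailed.

No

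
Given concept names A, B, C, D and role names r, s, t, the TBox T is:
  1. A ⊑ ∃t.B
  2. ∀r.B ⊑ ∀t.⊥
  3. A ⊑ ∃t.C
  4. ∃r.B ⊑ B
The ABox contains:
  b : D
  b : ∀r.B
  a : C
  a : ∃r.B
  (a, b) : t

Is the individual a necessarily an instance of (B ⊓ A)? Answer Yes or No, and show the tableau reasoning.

1. a : (B ⊓ A)?  L(a) = {C, ∃r.B} ∪ {(¬B ⊔ ¬A)}
   apply at a: ∃r.B⊑B
   open: L(a) ⊇ {B, C, ¬A, ∃r.B, ∃r.¬B} (+ ∃-successors) — a ∉ (B ⊓ A) possible
2. Hence a : (B ⊓ A): not entailed.

No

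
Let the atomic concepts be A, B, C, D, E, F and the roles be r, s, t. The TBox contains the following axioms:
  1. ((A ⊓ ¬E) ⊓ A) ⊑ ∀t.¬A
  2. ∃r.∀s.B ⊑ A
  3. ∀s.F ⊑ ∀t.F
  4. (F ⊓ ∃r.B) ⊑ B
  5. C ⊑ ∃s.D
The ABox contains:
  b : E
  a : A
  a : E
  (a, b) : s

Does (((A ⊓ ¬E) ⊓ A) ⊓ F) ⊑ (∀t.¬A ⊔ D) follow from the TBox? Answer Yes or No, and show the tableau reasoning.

Yes

1. (((A ⊓ ¬E) ⊓ A) ⊓ F) ⊑ (∀t.¬A ⊔ D)  ⇔  ((((A ⊓ ¬E) ⊓ A) ⊓ F) ⊓ (∃t.A ⊓ ¬D)) unsat w.r.t. T
   all branches close; clash {A, ¬A} at an ∃-successor
2. Hence (((A ⊓ ¬E) ⊓ A) ⊓ F) ⊑ (∀t.¬A ⊔ D): entailed.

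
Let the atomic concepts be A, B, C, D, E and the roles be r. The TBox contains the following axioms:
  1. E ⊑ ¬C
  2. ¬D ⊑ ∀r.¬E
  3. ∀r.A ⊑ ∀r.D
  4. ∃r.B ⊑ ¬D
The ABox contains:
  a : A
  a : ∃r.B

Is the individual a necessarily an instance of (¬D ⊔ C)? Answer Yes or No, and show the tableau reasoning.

1. a : (¬D ⊔ C)?  L(a) = {A, ∃r.B} ∪ {(D ⊓ ¬C)}
   clash {D, ¬D} at a — a ∈ (¬D ⊔ C)
2. Hence a : (¬D ⊔ C): entailed.

Yes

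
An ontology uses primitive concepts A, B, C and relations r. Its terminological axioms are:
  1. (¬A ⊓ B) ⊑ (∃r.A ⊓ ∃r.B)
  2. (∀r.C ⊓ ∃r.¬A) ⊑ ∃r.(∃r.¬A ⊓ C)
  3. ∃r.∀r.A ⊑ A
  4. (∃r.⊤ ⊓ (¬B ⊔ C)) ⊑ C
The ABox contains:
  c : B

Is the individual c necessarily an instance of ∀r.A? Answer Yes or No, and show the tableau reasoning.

No

1. c : ∀r.A?  L(c) = {B} ∪ {∃r.¬A}
   open: L(c) ⊇ {A, B, ¬C, ∃r.¬A, ∃r.¬C} (+ ∃-successors) — c ∉ ∀r.A possible
2. Hence c : ∀r.A: not entailed.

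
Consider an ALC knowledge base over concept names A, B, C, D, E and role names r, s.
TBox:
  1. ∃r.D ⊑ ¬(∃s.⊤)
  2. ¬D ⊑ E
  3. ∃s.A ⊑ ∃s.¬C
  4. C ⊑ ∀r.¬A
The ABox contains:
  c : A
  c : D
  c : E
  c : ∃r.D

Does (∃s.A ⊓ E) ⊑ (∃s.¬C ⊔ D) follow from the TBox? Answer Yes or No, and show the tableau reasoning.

Yes

1. (∃s.A ⊓ E) ⊑ (∃s.¬C ⊔ D)  ⇔  ((∃s.A ⊓ E) ⊓ (∀s.C ⊓ ¬D)) unsat w.r.t. T
   all branches close; clash ⊥ at an ∃-successor
2. Hence (∃s.A ⊓ E) ⊑ (∃s.¬C ⊔ D): entailed.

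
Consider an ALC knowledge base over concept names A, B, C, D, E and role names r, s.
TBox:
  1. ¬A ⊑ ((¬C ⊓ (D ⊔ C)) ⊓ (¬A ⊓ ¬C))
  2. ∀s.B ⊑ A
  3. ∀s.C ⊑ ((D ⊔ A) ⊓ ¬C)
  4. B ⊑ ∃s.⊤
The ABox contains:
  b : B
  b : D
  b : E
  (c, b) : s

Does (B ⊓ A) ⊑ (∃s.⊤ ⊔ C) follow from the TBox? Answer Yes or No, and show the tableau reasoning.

Yes

1. (B ⊓ A) ⊑ (∃s.⊤ ⊔ C)  ⇔  ((B ⊓ A) ⊓ (∀s.⊥ ⊓ ¬C)) unsat w.r.t. T
   all branches close; clash ⊥ at an ∃-successor
2. Hence (B ⊓ A) ⊑ (∃s.⊤ ⊔ C): entailed.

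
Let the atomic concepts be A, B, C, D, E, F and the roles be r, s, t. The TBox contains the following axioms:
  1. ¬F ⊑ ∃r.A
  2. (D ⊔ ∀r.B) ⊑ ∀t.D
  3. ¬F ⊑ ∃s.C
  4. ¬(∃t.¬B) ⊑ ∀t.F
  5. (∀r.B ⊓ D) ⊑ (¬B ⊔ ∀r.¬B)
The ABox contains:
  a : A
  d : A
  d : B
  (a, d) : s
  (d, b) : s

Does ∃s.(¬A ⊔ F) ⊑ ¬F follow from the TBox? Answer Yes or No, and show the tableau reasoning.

1. ∃s.(¬A ⊔ F) ⊑ ¬F  ⇔  (∃s.(¬A ⊔ F) ⊓ F) unsat w.r.t. T
   open: L(x₀) ⊇ {F, ¬D, ∃r.¬B, ∃s.(¬A ⊔ F), ∃t.¬B} (+ ∃-successors)
2. Hence ∃s.(¬A ⊔ F) ⊑ ¬F: not entailed.

No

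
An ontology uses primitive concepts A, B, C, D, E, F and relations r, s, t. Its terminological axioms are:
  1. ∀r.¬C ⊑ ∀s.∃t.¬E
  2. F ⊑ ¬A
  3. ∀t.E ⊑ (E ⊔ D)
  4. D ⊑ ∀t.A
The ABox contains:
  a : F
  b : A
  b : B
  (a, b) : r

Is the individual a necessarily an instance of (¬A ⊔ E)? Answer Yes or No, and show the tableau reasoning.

Yes

1. a : (¬A ⊔ E)?  L(a) = {F} ∪ {(A ⊓ ¬E)}
   clash {A, ¬A} at a — a ∈ (¬A ⊔ E)
2. Hence a : (¬A ⊔ E): entailed.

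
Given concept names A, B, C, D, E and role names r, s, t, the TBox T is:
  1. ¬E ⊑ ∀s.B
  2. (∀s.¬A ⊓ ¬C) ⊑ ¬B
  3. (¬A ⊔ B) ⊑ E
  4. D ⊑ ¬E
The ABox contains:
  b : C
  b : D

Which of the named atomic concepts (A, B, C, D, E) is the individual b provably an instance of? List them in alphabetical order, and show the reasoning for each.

{A, C, D}

1. b : A?  L(b) = {C, D} ∪ {¬A}
   clash {E, ¬E} at b — b ∈ A
2. b : B?  L(b) = {C, D} ∪ {¬B}
   apply at b: D⊑¬E
   open: L(b) ⊇ {A, C, D, ¬B, ¬E, …} — b ∉ B possible
3. b : C?  L(b) = {C, D} ∪ {¬C}
   clash {C, ¬C} at b — b ∈ C
4. b : D?  L(b) = {C, D} ∪ {¬D}
   clash {D, ¬D} at b — b ∈ D
5. b : E?  L(b) = {C, D} ∪ {¬E}
   apply at b: ¬E⊑∀s.B
   open: L(b) ⊇ {A, C, D, ¬B, ¬E, …} — b ∉ E possible
6. Entailed for b: {A, C, D}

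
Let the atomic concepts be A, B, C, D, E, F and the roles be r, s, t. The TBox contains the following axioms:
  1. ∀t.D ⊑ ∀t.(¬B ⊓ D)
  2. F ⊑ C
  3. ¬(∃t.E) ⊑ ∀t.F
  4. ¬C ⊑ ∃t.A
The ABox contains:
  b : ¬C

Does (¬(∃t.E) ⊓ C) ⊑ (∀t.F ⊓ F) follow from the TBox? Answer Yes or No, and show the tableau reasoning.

No

1. (¬(∃t.E) ⊓ C) ⊑ (∀t.F ⊓ F)  ⇔  ((∀t.¬E ⊓ C) ⊓ (∃t.¬F ⊔ ¬F)) unsat w.r.t. T
   apply at x₀: ¬(∃t.E)⊑∀t.F
   open: L(x₀) ⊇ {C, ¬F, ∀t.F, ∀t.¬E, ∃t.¬D} (+ ∃-successors)
2. Hence (¬(∃t.E) ⊓ C) ⊑ (∀t.F ⊓ F): not entailed.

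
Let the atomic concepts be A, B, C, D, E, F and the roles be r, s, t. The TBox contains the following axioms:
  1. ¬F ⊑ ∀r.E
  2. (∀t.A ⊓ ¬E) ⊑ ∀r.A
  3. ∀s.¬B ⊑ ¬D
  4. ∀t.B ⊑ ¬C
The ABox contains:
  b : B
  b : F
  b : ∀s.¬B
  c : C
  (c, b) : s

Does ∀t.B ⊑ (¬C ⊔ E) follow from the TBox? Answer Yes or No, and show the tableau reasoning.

Yes

1. ∀t.B ⊑ (¬C ⊔ E)  ⇔  (∀t.B ⊓ (C ⊓ ¬E)) unsat w.r.t. T
   all branches close; clash {C, ¬C} at x₀
2. Hence ∀t.B ⊑ (¬C ⊔ E): entailed.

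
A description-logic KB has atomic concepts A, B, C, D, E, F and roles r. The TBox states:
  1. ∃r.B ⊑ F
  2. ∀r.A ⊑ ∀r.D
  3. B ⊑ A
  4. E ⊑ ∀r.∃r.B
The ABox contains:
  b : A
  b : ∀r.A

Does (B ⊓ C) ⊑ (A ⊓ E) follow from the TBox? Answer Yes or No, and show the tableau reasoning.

1. (B ⊓ C) ⊑ (A ⊓ E)  ⇔  ((B ⊓ C) ⊓ (¬A ⊔ ¬E)) unsat w.r.t. T
   apply at x₀: B⊑A
   open: L(x₀) ⊇ {A, B, C, ¬E, ∀r.¬B, …} (+ ∃-successors)
2. Hence (B ⊓ C) ⊑ (A ⊓ E): not entailed.

No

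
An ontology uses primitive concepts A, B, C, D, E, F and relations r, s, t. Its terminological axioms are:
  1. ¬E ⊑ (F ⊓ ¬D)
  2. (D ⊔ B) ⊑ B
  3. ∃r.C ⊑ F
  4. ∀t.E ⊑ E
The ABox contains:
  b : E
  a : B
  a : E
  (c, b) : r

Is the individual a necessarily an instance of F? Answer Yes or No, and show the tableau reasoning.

No

1. a : F?  L(a) = {B, E} ∪ {¬F}
   open: L(a) ⊇ {B, E, ¬F, ∀r.¬C} — a ∉ F possible
2. Hence a : F: not entailed.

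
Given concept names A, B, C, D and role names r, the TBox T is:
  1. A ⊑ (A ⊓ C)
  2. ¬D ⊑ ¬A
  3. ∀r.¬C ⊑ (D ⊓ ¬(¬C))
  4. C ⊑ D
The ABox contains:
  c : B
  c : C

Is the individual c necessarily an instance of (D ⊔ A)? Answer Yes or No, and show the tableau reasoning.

Yes

1. c : (D ⊔ A)?  L(c) = {B, C} ∪ {(¬D ⊓ ¬A)}
   clash {D, ¬D} at c — c ∈ (D ⊔ A)
2. Hence c : (D ⊔ A): entailed.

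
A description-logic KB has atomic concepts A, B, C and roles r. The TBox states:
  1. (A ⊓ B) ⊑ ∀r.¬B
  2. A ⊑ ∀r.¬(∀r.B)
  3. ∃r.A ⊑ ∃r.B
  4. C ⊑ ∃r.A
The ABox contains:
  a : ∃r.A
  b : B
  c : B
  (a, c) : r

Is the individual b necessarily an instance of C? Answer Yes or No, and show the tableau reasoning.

No

1. b : C?  L(b) = {B} ∪ {¬C}
   open: L(b) ⊇ {B, ¬A, ¬C, ∀r.¬A} — b ∉ C possible
2. Hence b : C: not entailed.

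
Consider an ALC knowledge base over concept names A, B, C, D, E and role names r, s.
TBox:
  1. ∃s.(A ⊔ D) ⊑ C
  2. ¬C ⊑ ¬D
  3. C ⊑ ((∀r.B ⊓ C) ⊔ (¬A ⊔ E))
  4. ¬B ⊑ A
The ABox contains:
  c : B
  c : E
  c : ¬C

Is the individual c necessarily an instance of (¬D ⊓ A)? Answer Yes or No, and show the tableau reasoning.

No

1. c : (¬D ⊓ A)?  L(c) = {B, E, ¬C} ∪ {(D ⊔ ¬A)}
   apply at c: ¬C⊑¬D
   open: L(c) ⊇ {B, E, ¬A, ¬C, ¬D, …} — c ∉ (¬D ⊓ A) possible
2. Hence c : (¬D ⊓ A): not entailed.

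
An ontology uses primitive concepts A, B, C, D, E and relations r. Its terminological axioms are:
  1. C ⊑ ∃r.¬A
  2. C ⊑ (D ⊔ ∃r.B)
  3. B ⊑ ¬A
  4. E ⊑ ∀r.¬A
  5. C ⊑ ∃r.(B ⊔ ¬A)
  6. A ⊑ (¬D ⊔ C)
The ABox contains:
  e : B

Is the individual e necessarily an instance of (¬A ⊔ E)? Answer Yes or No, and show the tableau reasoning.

1. e : (¬A ⊔ E)?  L(e) = {B} ∪ {(A ⊓ ¬E)}
   clash {A, ¬A} at e — e ∈ (¬A ⊔ E)
2. Hence e : (¬A ⊔ E): entailed.

Yes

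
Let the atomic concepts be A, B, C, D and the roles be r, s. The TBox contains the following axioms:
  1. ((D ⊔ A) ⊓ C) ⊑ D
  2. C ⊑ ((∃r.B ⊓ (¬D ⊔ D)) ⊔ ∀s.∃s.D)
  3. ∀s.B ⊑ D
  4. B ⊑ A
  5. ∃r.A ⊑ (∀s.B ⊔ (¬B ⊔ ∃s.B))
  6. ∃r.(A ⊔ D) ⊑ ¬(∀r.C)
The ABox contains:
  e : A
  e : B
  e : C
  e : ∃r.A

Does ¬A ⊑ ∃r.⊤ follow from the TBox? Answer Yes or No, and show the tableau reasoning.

No

1. ¬A ⊑ ∃r.⊤  ⇔  (¬A ⊓ ∀r.⊥) unsat w.r.t. T
   open: L(x₀) ⊇ {¬A, ¬B, ¬C, ¬D, ∀r.(¬A ⊓ ¬D), …} (+ ∃-successors)
2. Hence ¬A ⊑ ∃r.⊤: not entailed.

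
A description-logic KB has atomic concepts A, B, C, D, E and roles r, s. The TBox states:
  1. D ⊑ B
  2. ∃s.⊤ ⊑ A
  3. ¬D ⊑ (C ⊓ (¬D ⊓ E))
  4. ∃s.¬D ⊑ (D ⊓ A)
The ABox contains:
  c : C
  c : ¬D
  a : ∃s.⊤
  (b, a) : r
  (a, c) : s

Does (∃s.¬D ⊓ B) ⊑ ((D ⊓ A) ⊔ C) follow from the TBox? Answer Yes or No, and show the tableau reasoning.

Yes

1. (∃s.¬D ⊓ B) ⊑ ((D ⊓ A) ⊔ C)  ⇔  ((∃s.¬D ⊓ B) ⊓ ((¬D ⊔ ¬A) ⊓ ¬C)) unsat w.r.t. T
   all branches close; clash {A, ¬A} at x₀
2. Hence (∃s.¬D ⊓ B) ⊑ ((D ⊓ A) ⊔ C): entailed.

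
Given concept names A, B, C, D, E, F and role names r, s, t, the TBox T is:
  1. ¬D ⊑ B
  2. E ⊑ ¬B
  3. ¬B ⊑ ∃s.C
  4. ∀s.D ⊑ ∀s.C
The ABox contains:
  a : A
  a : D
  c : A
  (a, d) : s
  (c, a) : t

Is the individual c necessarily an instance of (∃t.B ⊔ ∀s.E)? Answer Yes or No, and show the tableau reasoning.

1. c : (∃t.B ⊔ ∀s.E)?  L(c) = {A} ∪ {(∀t.¬B ⊓ ∃s.¬E)}
   open: L(c) ⊇ {A, B, D, ¬E, ∀t.¬B, …} (+ ∃-successors) — c ∉ (∃t.B ⊔ ∀s.E) possible
2. Hence c : (∃t.B ⊔ ∀s.E): not entailed.

No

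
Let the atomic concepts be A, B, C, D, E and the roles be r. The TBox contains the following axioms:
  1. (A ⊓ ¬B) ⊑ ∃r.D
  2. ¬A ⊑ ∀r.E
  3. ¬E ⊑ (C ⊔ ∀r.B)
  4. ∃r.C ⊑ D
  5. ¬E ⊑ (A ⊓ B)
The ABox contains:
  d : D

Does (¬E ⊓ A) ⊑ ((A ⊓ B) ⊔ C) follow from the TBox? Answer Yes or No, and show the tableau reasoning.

1. (¬E ⊓ A) ⊑ ((A ⊓ B) ⊔ C)  ⇔  ((¬E ⊓ A) ⊓ ((¬A ⊔ ¬B) ⊓ ¬C)) unsat w.r.t. T
   all branches close; clash {B, ¬B} at x₀
2. Hence (¬E ⊓ A) ⊑ ((A ⊓ B) ⊔ C): entailed.

Yes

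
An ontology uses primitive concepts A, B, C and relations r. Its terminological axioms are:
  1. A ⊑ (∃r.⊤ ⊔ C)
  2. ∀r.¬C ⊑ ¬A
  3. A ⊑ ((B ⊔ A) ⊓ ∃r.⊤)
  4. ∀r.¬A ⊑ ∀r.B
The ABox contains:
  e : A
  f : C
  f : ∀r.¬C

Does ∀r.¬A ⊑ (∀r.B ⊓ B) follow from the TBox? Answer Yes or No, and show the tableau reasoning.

No

1. ∀r.¬A ⊑ (∀r.B ⊓ B)  ⇔  (∀r.¬A ⊓ (∃r.¬B ⊔ ¬B)) unsat w.r.t. T
   apply at x₀: ∀r.¬A⊑∀r.B
   open: L(x₀) ⊇ {¬A, ¬B, ∀r.B, ∀r.¬A, ∃r.C} (+ ∃-successors)
2. Hence ∀r.¬A ⊑ (∀r.B ⊓ B): not entailed.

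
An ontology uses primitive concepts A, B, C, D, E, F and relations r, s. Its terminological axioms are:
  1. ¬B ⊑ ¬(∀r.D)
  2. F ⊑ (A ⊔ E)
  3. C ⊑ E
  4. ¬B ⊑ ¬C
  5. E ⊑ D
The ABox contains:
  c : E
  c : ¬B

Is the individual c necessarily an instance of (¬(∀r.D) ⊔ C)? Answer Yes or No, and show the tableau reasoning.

1. c : (¬(∀r.D) ⊔ C)?  L(c) = {E, ¬B} ∪ {(∀r.D ⊓ ¬C)}
   clash {D, ¬D} at an ∃-successor — c ∈ (¬(∀r.D) ⊔ C)
2. Hence c : (¬(∀r.D) ⊔ C): entailed.

Yes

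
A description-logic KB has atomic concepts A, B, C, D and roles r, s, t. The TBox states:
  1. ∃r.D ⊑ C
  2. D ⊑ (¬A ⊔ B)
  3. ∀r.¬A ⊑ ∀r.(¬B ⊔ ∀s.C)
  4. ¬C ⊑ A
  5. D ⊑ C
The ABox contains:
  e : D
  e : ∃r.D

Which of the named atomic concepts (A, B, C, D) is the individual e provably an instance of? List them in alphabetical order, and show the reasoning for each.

{C, D}

1. e : A?  L(e) = {D, ∃r.D} ∪ {¬A}
   apply at e: ∃r.D⊑C; D⊑(¬A ⊔ B); D⊑C
   open: L(e) ⊇ {C, D, ¬A, ∃r.A, ∃r.D} (+ ∃-successors) — e ∉ A possible
2. e : B?  L(e) = {D, ∃r.D} ∪ {¬B}
   apply at e: ∃r.D⊑C; D⊑(¬A ⊔ B); D⊑C
   open: L(e) ⊇ {C, D, ¬A, ¬B, ∃r.A, …} (+ ∃-successors) — e ∉ B possible
3. e : C?  L(e) = {D, ∃r.D} ∪ {¬C}
   clash {C, ¬C} at e — e ∈ C
4. e : D?  L(e) = {D, ∃r.D} ∪ {¬D}
   clash {D, ¬D} at e — e ∈ D
5. Entailed for e: {C, D}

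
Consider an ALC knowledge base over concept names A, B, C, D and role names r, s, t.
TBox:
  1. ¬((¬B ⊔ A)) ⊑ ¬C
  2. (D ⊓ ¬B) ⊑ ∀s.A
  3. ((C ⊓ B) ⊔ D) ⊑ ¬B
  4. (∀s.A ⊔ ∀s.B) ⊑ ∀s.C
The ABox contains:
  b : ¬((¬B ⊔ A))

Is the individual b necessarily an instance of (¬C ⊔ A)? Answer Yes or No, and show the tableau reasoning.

1. b : (¬C ⊔ A)?  L(b) = {¬((¬B ⊔ A))} ∪ {(C ⊓ ¬A)}
   clash {C, ¬C} at b — b ∈ (¬C ⊔ A)
2. Hence b : (¬C ⊔ A): entailed.

Yes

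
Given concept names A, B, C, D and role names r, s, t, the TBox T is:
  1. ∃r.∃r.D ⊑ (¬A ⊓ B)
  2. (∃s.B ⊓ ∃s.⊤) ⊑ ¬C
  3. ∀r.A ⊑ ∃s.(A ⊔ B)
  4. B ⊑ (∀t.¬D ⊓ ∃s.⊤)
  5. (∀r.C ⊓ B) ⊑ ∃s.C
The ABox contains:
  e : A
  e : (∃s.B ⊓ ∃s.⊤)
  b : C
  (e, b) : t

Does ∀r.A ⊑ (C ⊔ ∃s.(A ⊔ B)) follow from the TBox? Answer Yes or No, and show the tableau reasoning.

Yes

1. ∀r.A ⊑ (C ⊔ ∃s.(A ⊔ B))  ⇔  (∀r.A ⊓ (¬C ⊓ ∀s.(¬A ⊓ ¬B))) unsat w.r.t. T
   all branches close; clash {B, ¬B} at an ∃-successor
2. Hence ∀r.A ⊑ (C ⊔ ∃s.(A ⊔ B)): entailed.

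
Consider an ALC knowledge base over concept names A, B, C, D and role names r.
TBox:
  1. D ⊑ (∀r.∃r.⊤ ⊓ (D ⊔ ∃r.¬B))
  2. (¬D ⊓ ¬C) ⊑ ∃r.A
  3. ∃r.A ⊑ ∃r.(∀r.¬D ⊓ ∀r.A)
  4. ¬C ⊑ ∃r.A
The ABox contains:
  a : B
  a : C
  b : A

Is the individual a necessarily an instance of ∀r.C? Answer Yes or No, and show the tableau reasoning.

1. a : ∀r.C?  L(a) = {B, C} ∪ {∃r.¬C}
   open: L(a) ⊇ {B, C, ¬D, ∀r.¬A, ∃r.¬C} (+ ∃-successors) — a ∉ ∀r.C possible
2. Hence a : ∀r.C: not entailed.

No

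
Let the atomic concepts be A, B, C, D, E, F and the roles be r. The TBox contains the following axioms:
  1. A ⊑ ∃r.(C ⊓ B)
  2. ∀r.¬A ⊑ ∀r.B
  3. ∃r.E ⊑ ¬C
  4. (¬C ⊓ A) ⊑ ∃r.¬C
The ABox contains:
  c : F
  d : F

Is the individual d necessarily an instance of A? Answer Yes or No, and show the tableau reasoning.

No

1. d : A?  L(d) = {F} ∪ {¬A}
   open: L(d) ⊇ {F, ¬A, ∀r.¬E, ∃r.A} (+ ∃-successors) — d ∉ A possible
2. Hence d : A: not entailed.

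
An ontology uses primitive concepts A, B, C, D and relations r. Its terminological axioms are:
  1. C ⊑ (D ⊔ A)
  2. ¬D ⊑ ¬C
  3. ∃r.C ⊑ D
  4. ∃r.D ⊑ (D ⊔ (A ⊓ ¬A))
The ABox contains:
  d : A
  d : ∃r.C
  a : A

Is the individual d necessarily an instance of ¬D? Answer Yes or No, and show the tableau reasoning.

No

1. d : ¬D?  L(d) = {A, ∃r.C} ∪ {D}
   open: L(d) ⊇ {A, D, ¬C, ∃r.C} (+ ∃-successors) — d ∉ ¬D possible
2. Hence d : ¬D: not entailed.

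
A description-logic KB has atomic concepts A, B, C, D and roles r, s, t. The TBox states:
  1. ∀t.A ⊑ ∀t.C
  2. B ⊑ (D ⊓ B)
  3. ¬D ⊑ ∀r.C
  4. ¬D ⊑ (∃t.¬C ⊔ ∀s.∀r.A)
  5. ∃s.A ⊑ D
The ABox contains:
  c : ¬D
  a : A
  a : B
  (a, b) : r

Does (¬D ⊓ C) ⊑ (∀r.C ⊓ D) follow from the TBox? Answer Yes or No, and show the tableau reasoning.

No

1. (¬D ⊓ C) ⊑ (∀r.C ⊓ D)  ⇔  ((¬D ⊓ C) ⊓ (∃r.¬C ⊔ ¬D)) unsat w.r.t. T
   apply at x₀: ¬D⊑∀r.C; ¬D⊑(∃t.¬C ⊔ ∀s.∀r.A)
   open: L(x₀) ⊇ {C, ¬B, ¬D, ∀r.C, ∀s.¬A, …} (+ ∃-successors)
2. Hence (¬D ⊓ C) ⊑ (∀r.C ⊓ D): not entailed.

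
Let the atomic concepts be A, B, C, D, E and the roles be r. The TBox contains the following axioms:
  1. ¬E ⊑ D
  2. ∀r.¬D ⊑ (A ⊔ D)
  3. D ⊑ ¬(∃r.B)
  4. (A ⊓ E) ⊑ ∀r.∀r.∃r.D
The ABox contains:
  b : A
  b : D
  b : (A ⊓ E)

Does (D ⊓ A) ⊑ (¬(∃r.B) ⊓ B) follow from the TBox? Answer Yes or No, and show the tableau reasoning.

No

1. (D ⊓ A) ⊑ (¬(∃r.B) ⊓ B)  ⇔  ((D ⊓ A) ⊓ (∃r.B ⊔ ¬B)) unsat w.r.t. T
   apply at x₀: D⊑¬(∃r.B)
   open: L(x₀) ⊇ {A, D, ¬B, ¬E, ∀r.¬B, …} (+ ∃-successors)
2. Hence (D ⊓ A) ⊑ (¬(∃r.B) ⊓ B): not entailed.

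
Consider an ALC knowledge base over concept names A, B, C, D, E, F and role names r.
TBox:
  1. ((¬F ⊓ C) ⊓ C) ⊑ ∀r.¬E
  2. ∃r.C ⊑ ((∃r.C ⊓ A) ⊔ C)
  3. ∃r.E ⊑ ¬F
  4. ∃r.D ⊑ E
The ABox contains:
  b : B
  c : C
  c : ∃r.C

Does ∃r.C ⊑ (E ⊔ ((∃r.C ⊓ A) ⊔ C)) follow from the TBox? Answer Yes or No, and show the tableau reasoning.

Yes

1. ∃r.C ⊑ (E ⊔ ((∃r.C ⊓ A) ⊔ C))  ⇔  (∃r.C ⊓ (¬E ⊓ ((∀r.¬C ⊔ ¬A) ⊓ ¬C))) unsat w.r.t. T
   all branches close; clash {E, ¬E} at x₀
2. Hence ∃r.C ⊑ (E ⊔ ((∃r.C ⊓ A) ⊔ C)): entailed.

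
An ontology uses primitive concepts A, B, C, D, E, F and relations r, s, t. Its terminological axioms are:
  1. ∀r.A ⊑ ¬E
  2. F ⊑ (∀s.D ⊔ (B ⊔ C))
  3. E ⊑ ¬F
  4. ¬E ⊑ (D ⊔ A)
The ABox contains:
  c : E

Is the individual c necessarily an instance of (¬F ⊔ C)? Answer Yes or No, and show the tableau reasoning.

Yes

1. c : (¬F ⊔ C)?  L(c) = {E} ∪ {(F ⊓ ¬C)}
   clash {F, ¬F} at c — c ∈ (¬F ⊔ C)
2. Hence c : (¬F ⊔ C): entailed.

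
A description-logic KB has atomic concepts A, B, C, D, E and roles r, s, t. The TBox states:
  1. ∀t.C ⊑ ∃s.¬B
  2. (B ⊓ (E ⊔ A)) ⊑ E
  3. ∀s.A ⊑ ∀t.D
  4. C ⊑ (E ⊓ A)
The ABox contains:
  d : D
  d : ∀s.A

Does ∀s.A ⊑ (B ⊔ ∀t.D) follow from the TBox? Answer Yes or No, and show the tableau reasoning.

Yes

1. ∀s.A ⊑ (B ⊔ ∀t.D)  ⇔  (∀s.A ⊓ (¬B ⊓ ∃t.¬D)) unsat w.r.t. T
   all branches close; clash {D, ¬D} at an ∃-successor
2. Hence ∀s.A ⊑ (B ⊔ ∀t.D): entailed.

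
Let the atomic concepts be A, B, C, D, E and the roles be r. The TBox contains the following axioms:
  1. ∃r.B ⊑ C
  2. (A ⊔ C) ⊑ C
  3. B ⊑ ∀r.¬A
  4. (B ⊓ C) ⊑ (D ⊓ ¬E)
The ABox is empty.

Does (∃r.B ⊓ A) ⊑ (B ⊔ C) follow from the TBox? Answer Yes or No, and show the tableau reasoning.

Yes

1. (∃r.B ⊓ A) ⊑ (B ⊔ C)  ⇔  ((∃r.B ⊓ A) ⊓ (¬B ⊓ ¬C)) unsat w.r.t. T
   all branches close; clash {C, ¬C} at x₀
2. Hence (∃r.B ⊓ A) ⊑ (B ⊔ C): entailed.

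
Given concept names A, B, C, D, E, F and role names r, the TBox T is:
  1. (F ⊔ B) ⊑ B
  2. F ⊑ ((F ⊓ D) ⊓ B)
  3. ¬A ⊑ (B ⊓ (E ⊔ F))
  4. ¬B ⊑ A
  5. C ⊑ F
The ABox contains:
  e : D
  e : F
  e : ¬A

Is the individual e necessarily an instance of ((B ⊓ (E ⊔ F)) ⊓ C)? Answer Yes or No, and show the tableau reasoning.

1. e : ((B ⊓ (E ⊔ F)) ⊓ C)?  L(e) = {D, F, ¬A} ∪ {((¬B ⊔ (¬E ⊓ ¬F)) ⊔ ¬C)}
   apply at e: F⊑((F ⊓ D) ⊓ B); ¬A⊑(B ⊓ (E ⊔ F))
   open: L(e) ⊇ {B, D, F, ¬A, ¬C} — e ∉ ((B ⊓ (E ⊔ F)) ⊓ C) possible
2. Hence e : ((B ⊓ (E ⊔ F)) ⊓ C): not entailed.

No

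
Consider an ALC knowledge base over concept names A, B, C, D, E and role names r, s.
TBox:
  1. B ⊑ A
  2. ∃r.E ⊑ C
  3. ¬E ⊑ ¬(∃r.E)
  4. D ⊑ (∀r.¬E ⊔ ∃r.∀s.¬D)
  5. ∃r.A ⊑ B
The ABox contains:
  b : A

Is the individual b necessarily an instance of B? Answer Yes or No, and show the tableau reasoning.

1. b : B?  L(b) = {A} ∪ {¬B}
   open: L(b) ⊇ {A, E, ¬B, ¬D, ∀r.¬A, …} — b ∉ B possible
2. Hence b : B: not entailed.

No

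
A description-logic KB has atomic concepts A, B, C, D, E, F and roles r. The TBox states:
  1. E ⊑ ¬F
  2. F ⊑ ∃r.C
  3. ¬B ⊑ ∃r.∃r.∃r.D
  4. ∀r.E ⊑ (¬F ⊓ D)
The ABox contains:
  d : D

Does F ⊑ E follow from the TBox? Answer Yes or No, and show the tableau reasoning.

1. F ⊑ E  ⇔  (F ⊓ ¬E) unsat w.r.t. T
   apply at x₀: F⊑∃r.C
   open: L(x₀) ⊇ {B, F, ¬E, ∃r.C, ∃r.¬E} (+ ∃-successors)
2. Hence F ⊑ E: not entailed.

No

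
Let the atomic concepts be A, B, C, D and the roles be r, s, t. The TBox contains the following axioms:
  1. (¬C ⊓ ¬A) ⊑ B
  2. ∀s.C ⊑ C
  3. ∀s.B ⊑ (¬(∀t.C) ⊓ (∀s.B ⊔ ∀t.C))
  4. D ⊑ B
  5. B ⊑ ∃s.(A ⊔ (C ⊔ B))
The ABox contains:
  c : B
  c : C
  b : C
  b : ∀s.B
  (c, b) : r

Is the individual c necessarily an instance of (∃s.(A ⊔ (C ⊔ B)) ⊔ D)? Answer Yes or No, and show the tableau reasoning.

1. c : (∃s.(A ⊔ (C ⊔ B)) ⊔ D)?  L(c) = {B, C} ∪ {(∀s.(¬A ⊓ (¬C ⊓ ¬B)) ⊓ ¬D)}
   clash {C, ¬C} at an ∃-successor — c ∈ (∃s.(A ⊔ (C ⊔ B)) ⊔ D)
2. Hence c : (∃s.(A ⊔ (C ⊔ B)) ⊔ D): entailed.

Yes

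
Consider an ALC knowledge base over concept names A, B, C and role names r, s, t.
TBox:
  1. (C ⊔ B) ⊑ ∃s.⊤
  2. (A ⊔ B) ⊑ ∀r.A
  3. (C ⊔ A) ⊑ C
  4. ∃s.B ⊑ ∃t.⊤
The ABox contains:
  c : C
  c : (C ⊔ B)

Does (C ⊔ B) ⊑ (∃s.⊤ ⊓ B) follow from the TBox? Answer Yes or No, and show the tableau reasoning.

1. (C ⊔ B) ⊑ (∃s.⊤ ⊓ B)  ⇔  ((C ⊔ B) ⊓ (∀s.⊥ ⊔ ¬B)) unsat w.r.t. T
   apply at x₀: (C ⊔ B)⊑∃s.⊤
   open: L(x₀) ⊇ {C, ¬A, ¬B, ∀s.¬B, ∃s.⊤} (+ ∃-successors)
2. Hence (C ⊔ B) ⊑ (∃s.⊤ ⊓ B): not entailed.

No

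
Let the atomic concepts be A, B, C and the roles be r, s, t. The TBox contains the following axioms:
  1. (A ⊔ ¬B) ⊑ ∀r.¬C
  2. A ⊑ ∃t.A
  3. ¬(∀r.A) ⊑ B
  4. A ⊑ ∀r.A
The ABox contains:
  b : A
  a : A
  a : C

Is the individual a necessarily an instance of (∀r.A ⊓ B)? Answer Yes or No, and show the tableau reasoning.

No

1. a : (∀r.A ⊓ B)?  L(a) = {A, C} ∪ {(∃r.¬A ⊔ ¬B)}
   apply at a: A⊑∃t.A; A⊑∀r.A
   open: L(a) ⊇ {A, C, ¬B, ∀r.A, ∀r.¬C, …} (+ ∃-successors) — a ∉ (∀r.A ⊓ B) possible
2. Hence a : (∀r.A ⊓ B): not entailed.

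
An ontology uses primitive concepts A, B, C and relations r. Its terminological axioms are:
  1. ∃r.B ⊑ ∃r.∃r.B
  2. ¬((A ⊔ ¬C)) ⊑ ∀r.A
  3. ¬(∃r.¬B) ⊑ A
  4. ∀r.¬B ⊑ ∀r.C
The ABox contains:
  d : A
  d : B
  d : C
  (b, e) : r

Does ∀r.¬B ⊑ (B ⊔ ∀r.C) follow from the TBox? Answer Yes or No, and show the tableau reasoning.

1. ∀r.¬B ⊑ (B ⊔ ∀r.C)  ⇔  (∀r.¬B ⊓ (¬B ⊓ ∃r.¬C)) unsat w.r.t. T
   all branches close; clash {C, ¬C} at an ∃-successor
2. Hence ∀r.¬B ⊑ (B ⊔ ∀r.C): entailed.

Yes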